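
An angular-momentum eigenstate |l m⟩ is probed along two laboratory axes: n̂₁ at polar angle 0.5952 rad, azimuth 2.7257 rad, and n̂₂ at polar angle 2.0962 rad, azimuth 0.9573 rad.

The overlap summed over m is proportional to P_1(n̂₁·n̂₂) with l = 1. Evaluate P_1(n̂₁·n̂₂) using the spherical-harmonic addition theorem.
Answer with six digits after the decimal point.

Addition theorem: P_1(cos γ) = (4π/3) Σ_m Y*_{lm}(Ω₁) Y_{lm}(Ω₂), m = −1…1:
  [-1]  conj(Y_{1,-1})(Ω₁) = (-0.177197, 0.078260) ; Y_{1,-1}(Ω₂) = (0.172082, -0.244388) ; Δ = (-0.011367, 0.056772)
  [+0]  conj(Y_{1,0})(Ω₁) = (0.404581, -0.000000) ; Y_{1,0}(Ω₂) = (-0.245065, 0.000000) ; Δ = (-0.099148, 0.000000)
  [+1]  conj(Y_{1,1})(Ω₁) = (0.177197, 0.078260) ; Y_{1,1}(Ω₂) = (-0.172082, -0.244388) ; Δ = (-0.011367, -0.056772)
Σ over m = (-0.121882, 0.000000); ×(4π/3) → (-0.510537, 0.000000). Real part: -0.510537

-0.510537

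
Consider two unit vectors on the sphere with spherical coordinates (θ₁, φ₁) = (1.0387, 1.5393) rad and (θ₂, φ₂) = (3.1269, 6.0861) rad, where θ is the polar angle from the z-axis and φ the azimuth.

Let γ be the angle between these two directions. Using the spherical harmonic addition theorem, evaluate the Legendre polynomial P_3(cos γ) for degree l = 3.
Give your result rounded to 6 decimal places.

Term-by-term m-sum for l=3 (normalisation 4π/7 = 1.795196):
  m=-3: Y*=-0.02519 - 0.26581j  Y=0.00000 + 0.00000j  product 0.00000 - 0.00000j
  m=-2: Y*=-0.38427 + 0.02424j  Y=-0.00020 - 0.00008j  product 0.00008 + 0.00003j
  m=-1: Y*=0.00252 + 0.07988j  Y=0.01862 + 0.00372j  product -0.00025 + 0.00150j
  m=+0: Y*=-0.32432 + 0.00000j  Y=-0.74587 + 0.00000j  product 0.24190 + 0.00000j
  m=+1: Y*=-0.00252 + 0.07988j  Y=-0.01862 + 0.00372j  product -0.00025 - 0.00150j
  m=+2: Y*=-0.38427 - 0.02424j  Y=-0.00020 + 0.00008j  product 0.00008 - 0.00003j
  m=+3: Y*=0.02519 - 0.26581j  Y=-0.00000 + 0.00000j  product 0.00000 + 0.00000j
Σ over m = 0.24156 + 0.00000j; ×(4π/7) → 0.43365 + 0.00000j. Real part: 0.433654

0.433654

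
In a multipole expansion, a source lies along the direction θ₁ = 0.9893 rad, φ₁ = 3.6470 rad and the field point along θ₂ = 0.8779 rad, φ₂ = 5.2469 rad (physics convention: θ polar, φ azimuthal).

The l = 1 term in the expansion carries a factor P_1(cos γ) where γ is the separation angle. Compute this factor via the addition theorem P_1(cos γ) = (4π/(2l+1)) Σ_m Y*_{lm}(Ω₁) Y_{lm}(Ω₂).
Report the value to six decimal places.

Term-by-term m-sum for l=1 (normalisation 4π/3 = 4.188790):
  [-1]  conj(Y_{1,-1})(Ω₁) = -0.252614-0.139783i ; Y_{1,-1}(Ω₂) = +0.135416+0.228745i ; Δ = -0.002233-0.076713i
  [+0]  conj(Y_{1,0})(Ω₁) = +0.268377-0.000000i ; Y_{1,0}(Ω₂) = +0.312104+0.000000i ; Δ = +0.083762+0.000000i
  [+1]  conj(Y_{1,1})(Ω₁) = +0.252614-0.139783i ; Y_{1,1}(Ω₂) = -0.135416+0.228745i ; Δ = -0.002233+0.076713i
Σ over m = +0.079295+0.000000i; ×(4π/3) → +0.332150+0.000000i. Real part: 0.332150

0.332150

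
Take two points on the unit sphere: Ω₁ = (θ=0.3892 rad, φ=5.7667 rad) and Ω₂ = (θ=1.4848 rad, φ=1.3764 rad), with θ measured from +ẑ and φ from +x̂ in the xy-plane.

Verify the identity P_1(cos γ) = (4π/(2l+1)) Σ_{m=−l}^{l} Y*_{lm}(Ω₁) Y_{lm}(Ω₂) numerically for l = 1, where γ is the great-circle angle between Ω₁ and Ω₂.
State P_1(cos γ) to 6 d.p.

-0.040203

Expand P_1 via completeness: Σ_{m} conj(Y_{1,m}) at Ω₁ times Y_{1,m} at Ω₂ —
  [-1]  conj(Y_{1,-1})(Ω₁) = 0.11400 - 0.06474j ; Y_{1,-1}(Ω₂) = 0.06649 - 0.33773j ; Δ = -0.01428 - 0.04281j
  [+0]  conj(Y_{1,0})(Ω₁) = 0.45206 + 0.00000j ; Y_{1,0}(Ω₂) = 0.04197 + 0.00000j ; Δ = 0.01897 + 0.00000j
  [+1]  conj(Y_{1,1})(Ω₁) = -0.11400 - 0.06474j ; Y_{1,1}(Ω₂) = -0.06649 - 0.33773j ; Δ = -0.01428 + 0.04281j
Σ over m = -0.00960 + 0.00000j; ×(4π/3) → -0.04020 + 0.00000j. Real part: -0.040203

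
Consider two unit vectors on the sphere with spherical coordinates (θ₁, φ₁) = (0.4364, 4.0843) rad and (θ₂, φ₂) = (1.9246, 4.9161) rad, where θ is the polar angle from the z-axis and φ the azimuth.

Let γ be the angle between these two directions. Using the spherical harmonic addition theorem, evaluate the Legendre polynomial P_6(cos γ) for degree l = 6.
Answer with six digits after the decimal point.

-0.298138

Summing Y*_{l m}(θ₁,φ₁)·Y_{l m}(θ₂,φ₂) over m ∈ [−6, 6]; prefactor 4π/(2·6+1) = 0.966644:
  term(m=-6) = (0.000249, 0.000872)   from Y*(Ω₁)=(0.002231, -0.001616), Y(Ω₂)=(-0.112415, 0.309372)
  term(m=-5) = (0.004529, -0.007331)   from Y*(Ω₁)=(-0.000023, 0.020461), Y(Ω₂)=(-0.358544, -0.220932)
  term(m=-4) = (-0.007961, 0.001495)   from Y*(Ω₁)=(-0.073975, -0.053850), Y(Ω₂)=(0.060728, -0.064414)
  term(m=-3) = (-0.067205, -0.050687)   from Y*(Ω₁)=(0.255918, -0.082958), Y(Ω₂)=(-0.179536, -0.256258)
  term(m=-2) = (0.008977, 0.096458)   from Y*(Ω₁)=(-0.152654, 0.469089), Y(Ω₂)=(0.180305, -0.077814)
  term(m=-1) = (-0.069934, 0.076746)   from Y*(Ω₁)=(-0.243107, -0.334769), Y(Ω₂)=(-0.050771, -0.245773)
  term(m=+0) = (-0.045736, -0.000000)   from Y*(Ω₁)=(-0.207653, -0.000000), Y(Ω₂)=(0.220252, 0.000000)
  term(m=+1) = (-0.069934, -0.076746)   from Y*(Ω₁)=(0.243107, -0.334769), Y(Ω₂)=(0.050771, -0.245773)
  term(m=+2) = (0.008977, -0.096458)   from Y*(Ω₁)=(-0.152654, -0.469089), Y(Ω₂)=(0.180305, 0.077814)
  term(m=+3) = (-0.067205, 0.050687)   from Y*(Ω₁)=(-0.255918, -0.082958), Y(Ω₂)=(0.179536, -0.256258)
  term(m=+4) = (-0.007961, -0.001495)   from Y*(Ω₁)=(-0.073975, 0.053850), Y(Ω₂)=(0.060728, 0.064414)
  term(m=+5) = (0.004529, 0.007331)   from Y*(Ω₁)=(0.000023, 0.020461), Y(Ω₂)=(0.358544, -0.220932)
  term(m=+6) = (0.000249, -0.000872)   from Y*(Ω₁)=(0.002231, 0.001616), Y(Ω₂)=(-0.112415, -0.309372)
Total Σ_m = (-0.308426, -0.000000). Multiply by 0.966644: (-0.298138, -0.000000). P_6(cos γ) = -0.298138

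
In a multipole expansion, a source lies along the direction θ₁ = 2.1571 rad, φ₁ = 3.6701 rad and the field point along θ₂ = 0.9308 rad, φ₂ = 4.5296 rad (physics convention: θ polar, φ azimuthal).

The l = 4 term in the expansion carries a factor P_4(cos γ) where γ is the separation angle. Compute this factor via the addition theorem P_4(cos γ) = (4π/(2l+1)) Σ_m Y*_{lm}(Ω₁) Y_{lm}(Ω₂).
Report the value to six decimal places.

0.333607

Term-by-term m-sum for l=4 (normalisation 4π/9 = 1.396263):
  m=-4: -0.110134+0.182391i × +0.136353+0.122308i = -0.037325+0.011399i  (running Σ = -0.037325+0.011399i)
  m=-3: -0.005894+0.400234i × +0.201080-0.329176i = +0.130562+0.082420i  (running Σ = +0.093237+0.093819i)
  m=-2: +0.130379+0.231031i × -0.300786-0.115136i = -0.012616-0.084502i  (running Σ = +0.080621+0.009316i)
  m=-1: -0.161387-0.094236i × +0.020741-0.112205i = -0.013921+0.016154i  (running Σ = +0.066700+0.025470i)
  m=0: -0.307181-0.000000i × -0.343536+0.000000i = +0.105528+0.000000i  (running Σ = +0.172228+0.025470i)
  m=1: +0.161387-0.094236i × -0.020741-0.112205i = -0.013921-0.016154i  (running Σ = +0.158307+0.009316i)
  m=2: +0.130379-0.231031i × -0.300786+0.115136i = -0.012616+0.084502i  (running Σ = +0.145691+0.093819i)
  m=3: +0.005894+0.400234i × -0.201080-0.329176i = +0.130562-0.082420i  (running Σ = +0.276253+0.011399i)
  m=4: -0.110134-0.182391i × +0.136353-0.122308i = -0.037325-0.011399i  (running Σ = +0.238928-0.000000i)
Accumulated sum +0.238928-0.000000i; after 4π/(2l+1) scaling, +0.333607-0.000000i ⇒ P_4 = 0.333607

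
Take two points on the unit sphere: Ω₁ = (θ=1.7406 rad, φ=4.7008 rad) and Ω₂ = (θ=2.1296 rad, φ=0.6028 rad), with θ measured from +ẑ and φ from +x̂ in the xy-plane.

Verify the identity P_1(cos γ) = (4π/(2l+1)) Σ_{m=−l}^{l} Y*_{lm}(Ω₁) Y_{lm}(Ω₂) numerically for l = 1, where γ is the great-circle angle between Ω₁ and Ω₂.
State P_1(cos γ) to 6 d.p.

Summing Y*_{l m}(θ₁,φ₁)·Y_{l m}(θ₂,φ₂) over m ∈ [−1, 1]; prefactor 4π/(2·1+1) = 4.188790:
  m=-1: Y*=-0.00395 - 0.34050j  Y=0.24131 - 0.16608j  product -0.05750 - 0.08151j
  m=+0: Y*=-0.08257 + 0.00000j  Y=-0.25904 + 0.00000j  product 0.02139 + 0.00000j
  m=+1: Y*=0.00395 - 0.34050j  Y=-0.24131 - 0.16608j  product -0.05750 + 0.08151j
Σ over m = -0.09362 + 0.00000j; ×(4π/3) → -0.39215 + 0.00000j. Real part: -0.392151

-0.392151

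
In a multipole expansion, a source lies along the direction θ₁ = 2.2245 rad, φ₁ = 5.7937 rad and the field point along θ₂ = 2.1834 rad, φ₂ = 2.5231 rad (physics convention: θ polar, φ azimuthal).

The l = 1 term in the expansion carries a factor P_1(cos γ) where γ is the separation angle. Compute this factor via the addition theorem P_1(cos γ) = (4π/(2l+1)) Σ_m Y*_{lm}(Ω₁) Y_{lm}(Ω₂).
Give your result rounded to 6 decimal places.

Addition theorem: P_1(cos γ) = (4π/3) Σ_m Y*_{lm}(Ω₁) Y_{lm}(Ω₂), m = −1…1:
  m=-1: Y*=(0.242060, -0.128952)  Y=(-0.230304, -0.163893)  product (-0.076882, -0.009974)
  m=+0: Y*=(-0.297134, -0.000000)  Y=(-0.280946, 0.000000)  product (0.083479, 0.000000)
  m=+1: Y*=(-0.242060, -0.128952)  Y=(0.230304, -0.163893)  product (-0.076882, 0.009974)
Σ over m = (-0.070285, 0.000000); ×(4π/3) → (-0.294409, 0.000000). Real part: -0.294409

-0.294409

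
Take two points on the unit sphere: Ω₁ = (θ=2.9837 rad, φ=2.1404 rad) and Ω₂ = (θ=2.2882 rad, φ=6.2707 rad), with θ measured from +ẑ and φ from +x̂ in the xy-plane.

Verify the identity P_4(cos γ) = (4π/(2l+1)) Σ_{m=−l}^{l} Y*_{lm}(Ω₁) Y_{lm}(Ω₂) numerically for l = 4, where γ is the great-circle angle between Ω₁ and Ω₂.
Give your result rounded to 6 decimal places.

-0.395167

Term-by-term m-sum for l=4 (normalisation 4π/9 = 1.396263):
  m=-4: -0.000176+0.000206i × +0.142486+0.007122i = -0.000027+0.000028i  (running Σ = -0.000027+0.000028i)
  m=-3: -0.004760-0.000661i × -0.351813-0.013184i = +0.001666+0.000295i  (running Σ = +0.001639+0.000323i)
  m=-2: -0.020160-0.043773i × +0.384599+0.009606i = -0.007333-0.017029i  (running Σ = -0.005694-0.016705i)
  m=-1: +0.151615-0.236746i × -0.005977-0.000075i = -0.000924+0.001404i  (running Σ = -0.006617-0.015302i)
  m=0: +0.743932-0.000000i × -0.362644+0.000000i = -0.269782+0.000000i  (running Σ = -0.276400-0.015302i)
  m=1: -0.151615-0.236746i × +0.005977-0.000075i = -0.000924-0.001404i  (running Σ = -0.277324-0.016705i)
  m=2: -0.020160+0.043773i × +0.384599-0.009606i = -0.007333+0.017029i  (running Σ = -0.284657+0.000323i)
  m=3: +0.004760-0.000661i × +0.351813-0.013184i = +0.001666-0.000295i  (running Σ = -0.282991+0.000028i)
  m=4: -0.000176-0.000206i × +0.142486-0.007122i = -0.000027-0.000028i  (running Σ = -0.283017-0.000000i)
Accumulated sum -0.283017-0.000000i; after 4π/(2l+1) scaling, -0.395167-0.000000i ⇒ P_4 = -0.395167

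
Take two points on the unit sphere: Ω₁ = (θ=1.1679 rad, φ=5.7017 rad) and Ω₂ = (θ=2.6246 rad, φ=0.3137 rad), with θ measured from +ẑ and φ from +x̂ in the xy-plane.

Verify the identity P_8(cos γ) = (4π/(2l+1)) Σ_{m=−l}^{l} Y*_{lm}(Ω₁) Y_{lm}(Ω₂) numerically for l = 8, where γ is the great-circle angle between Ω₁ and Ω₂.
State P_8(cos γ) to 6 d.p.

Expand P_8 via completeness: Σ_{m} conj(Y_{8,m}) at Ω₁ times Y_{8,m} at Ω₂ —
  m=-8: (-0.015986, 0.263881) × (-0.001481, -0.001085) = (0.000310, -0.000374)  (running Σ = (0.000310, -0.000374))
  m=-7: (-0.269877, 0.360969) × (0.007558, 0.010474) = (-0.005821, -0.000098)  (running Σ = (-0.005511, -0.000472))
  m=-6: (-0.280145, 0.101411) × (-0.017380, -0.053997) = (0.010345, 0.013364)  (running Σ = (0.004834, 0.012893))
  m=-5: (0.141806, 0.033827) × (-0.000399, 0.173816) = (-0.005936, 0.024635)  (running Σ = (-0.001102, 0.037527))
  m=-4: (0.242579, 0.257719) × (0.115901, -0.354490) = (0.119474, -0.056122)  (running Σ = (0.118372, -0.018595))
  m=-3: (0.003469, 0.019774) × (-0.303664, 0.416749) = (-0.009294, -0.004559)  (running Σ = (0.109078, -0.023154))
  m=-2: (0.131333, -0.303977) × (0.254361, -0.184447) = (-0.022662, -0.101544)  (running Σ = (0.086416, -0.124697))
  m=-1: (0.072675, -0.047769) × (0.224960, -0.072980) = (0.012863, -0.016050)  (running Σ = (0.099279, -0.140747))
  m=0: (-0.317767, -0.000000) × (-0.407844, 0.000000) = (0.129599, 0.000000)  (running Σ = (0.228878, -0.140747))
  m=1: (-0.072675, -0.047769) × (-0.224960, -0.072980) = (0.012863, 0.016050)  (running Σ = (0.241741, -0.124697))
  m=2: (0.131333, 0.303977) × (0.254361, 0.184447) = (-0.022662, 0.101544)  (running Σ = (0.219079, -0.023154))
  m=3: (-0.003469, 0.019774) × (0.303664, 0.416749) = (-0.009294, 0.004559)  (running Σ = (0.209785, -0.018595))
  m=4: (0.242579, -0.257719) × (0.115901, 0.354490) = (0.119474, 0.056122)  (running Σ = (0.329259, 0.037527))
  m=5: (-0.141806, 0.033827) × (0.000399, 0.173816) = (-0.005936, -0.024635)  (running Σ = (0.323323, 0.012893))
  m=6: (-0.280145, -0.101411) × (-0.017380, 0.053997) = (0.010345, -0.013364)  (running Σ = (0.333667, -0.000472))
  m=7: (0.269877, 0.360969) × (-0.007558, 0.010474) = (-0.005821, 0.000098)  (running Σ = (0.327847, -0.000374))
  m=8: (-0.015986, -0.263881) × (-0.001481, 0.001085) = (0.000310, 0.000374)  (running Σ = (0.328157, 0.000000))
Σ over m = (0.328157, 0.000000); ×(4π/17) → (0.242573, 0.000000). Real part: 0.242573

0.242573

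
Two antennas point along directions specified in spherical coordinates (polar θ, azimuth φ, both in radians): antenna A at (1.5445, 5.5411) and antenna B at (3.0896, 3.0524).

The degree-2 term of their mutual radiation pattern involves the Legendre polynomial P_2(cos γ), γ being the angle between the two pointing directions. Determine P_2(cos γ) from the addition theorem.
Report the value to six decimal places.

-0.493161

Summing Y*_{l m}(θ₁,φ₁)·Y_{l m}(θ₂,φ₂) over m ∈ [−2, 2]; prefactor 4π/(2·2+1) = 2.513274:
  m=-2: Y*=(0.033396, -0.384560)  Y=(0.001027, 0.000185)  product (0.000105, -0.000389)
  m=-1: Y*=(0.014967, -0.013723)  Y=(0.039935, 0.003571)  product (0.000647, -0.000495)
  m=+0: Y*=(-0.314737, -0.000000)  Y=(0.628228, 0.000000)  product (-0.197727, -0.000000)
  m=+1: Y*=(-0.014967, -0.013723)  Y=(-0.039935, 0.003571)  product (0.000647, 0.000495)
  m=+2: Y*=(0.033396, 0.384560)  Y=(0.001027, -0.000185)  product (0.000105, 0.000389)
Accumulated sum (-0.196222, -0.000000); after 4π/(2l+1) scaling, (-0.493161, -0.000000) ⇒ P_2 = -0.493161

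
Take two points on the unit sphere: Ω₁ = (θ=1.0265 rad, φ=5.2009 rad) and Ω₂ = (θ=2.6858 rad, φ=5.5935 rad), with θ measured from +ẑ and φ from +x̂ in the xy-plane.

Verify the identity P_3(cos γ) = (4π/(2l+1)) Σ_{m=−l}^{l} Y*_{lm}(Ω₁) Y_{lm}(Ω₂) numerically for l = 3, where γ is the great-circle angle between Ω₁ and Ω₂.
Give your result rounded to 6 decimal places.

Term-by-term m-sum for l=3 (normalisation 4π/7 = 1.795196):
  [-3]  conj(Y_{3,-3})(Ω₁) = -0.25978 + 0.02745j ; Y_{3,-3}(Ω₂) = -0.01701 + 0.03126j ; Δ = 0.00356 - 0.00859j
  [-2]  conj(Y_{3,-2})(Ω₁) = -0.21669 - 0.32101j ; Y_{3,-2}(Ω₂) = -0.03383 - 0.17455j ; Δ = -0.04870 + 0.04868j
  [-1]  conj(Y_{3,-1})(Ω₁) = 0.04420 - 0.08317j ; Y_{3,-1}(Ω₂) = 0.33266 + 0.27438j ; Δ = 0.03752 - 0.01554j
  [+0]  conj(Y_{3,0})(Ω₁) = -0.32064 + 0.00000j ; Y_{3,0}(Ω₂) = -0.34555 + 0.00000j ; Δ = 0.11080 + 0.00000j
  [+1]  conj(Y_{3,1})(Ω₁) = -0.04420 - 0.08317j ; Y_{3,1}(Ω₂) = -0.33266 + 0.27438j ; Δ = 0.03752 + 0.01554j
  [+2]  conj(Y_{3,2})(Ω₁) = -0.21669 + 0.32101j ; Y_{3,2}(Ω₂) = -0.03383 + 0.17455j ; Δ = -0.04870 - 0.04868j
  [+3]  conj(Y_{3,3})(Ω₁) = 0.25978 + 0.02745j ; Y_{3,3}(Ω₂) = 0.01701 + 0.03126j ; Δ = 0.00356 + 0.00859j
Total Σ_m = 0.09556 + 0.00000j. Multiply by 1.795196: 0.17155 + 0.00000j. P_3(cos γ) = 0.171549

0.171549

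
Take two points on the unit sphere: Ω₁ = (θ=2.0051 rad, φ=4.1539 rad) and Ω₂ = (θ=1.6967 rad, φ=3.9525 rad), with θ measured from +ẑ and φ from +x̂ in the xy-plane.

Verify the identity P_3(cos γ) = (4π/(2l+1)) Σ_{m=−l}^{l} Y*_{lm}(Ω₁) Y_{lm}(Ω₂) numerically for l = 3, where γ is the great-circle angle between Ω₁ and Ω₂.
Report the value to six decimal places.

0.639129

Term-by-term m-sum for l=3 (normalisation 4π/7 = 1.795196):
  term(m=-3) = 0.10443 + 0.07209j   from Y*(Ω₁)=0.30977 - 0.03254j, Y(Ω₂)=0.30925 + 0.26520j
  term(m=-2) = 0.04112 + 0.01752j   from Y*(Ω₁)=0.15515 - 0.31807j, Y(Ω₂)=0.00644 + 0.12614j
  term(m=-1) = 0.00973 + 0.00199j   from Y*(Ω₁)=0.01782 + 0.02852j, Y(Ω₂)=0.20345 - 0.21410j
  term(m=+0) = 0.04546 + 0.00000j   from Y*(Ω₁)=0.33206 + 0.00000j, Y(Ω₂)=0.13689 + 0.00000j
  term(m=+1) = 0.00973 - 0.00199j   from Y*(Ω₁)=-0.01782 + 0.02852j, Y(Ω₂)=-0.20345 - 0.21410j
  term(m=+2) = 0.04112 - 0.01752j   from Y*(Ω₁)=0.15515 + 0.31807j, Y(Ω₂)=0.00644 - 0.12614j
  term(m=+3) = 0.10443 - 0.07209j   from Y*(Ω₁)=-0.30977 - 0.03254j, Y(Ω₂)=-0.30925 + 0.26520j
Accumulated sum 0.35602 + 0.00000j; after 4π/(2l+1) scaling, 0.63913 + 0.00000j ⇒ P_3 = 0.639129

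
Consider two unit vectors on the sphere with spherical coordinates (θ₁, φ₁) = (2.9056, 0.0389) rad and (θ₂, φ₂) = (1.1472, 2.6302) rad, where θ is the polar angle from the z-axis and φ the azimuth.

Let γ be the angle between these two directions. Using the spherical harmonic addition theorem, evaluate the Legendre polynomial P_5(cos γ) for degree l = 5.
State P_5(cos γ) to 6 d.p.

0.106163

Expand P_5 via completeness: Σ_{m} conj(Y_{5,m}) at Ω₁ times Y_{5,m} at Ω₂ —
  m=-5: Y*=(0.000318, 0.000063)  Y=(0.243683, -0.161271)  product (0.000088, -0.000036)
  m=-4: Y*=(-0.004213, -0.000661)  Y=(-0.190469, 0.370571)  product (0.001047, -0.001435)
  m=-3: Y*=(0.032972, 0.003865)  Y=(-0.004995, -0.136349)  product (0.000362, -0.004515)
  m=-2: Y*=(-0.164885, -0.012854)  Y=(-0.148736, -0.243681)  product (0.021392, 0.042091)
  m=-1: Y*=(0.488783, 0.019023)  Y=(0.195016, 0.109441)  product (0.093239, 0.057203)
  m=+0: Y*=(-0.582980, -0.000000)  Y=(0.238988, 0.000000)  product (-0.139325, -0.000000)
  m=+1: Y*=(-0.488783, 0.019023)  Y=(-0.195016, 0.109441)  product (0.093239, -0.057203)
  m=+2: Y*=(-0.164885, 0.012854)  Y=(-0.148736, 0.243681)  product (0.021392, -0.042091)
  m=+3: Y*=(-0.032972, 0.003865)  Y=(0.004995, -0.136349)  product (0.000362, 0.004515)
  m=+4: Y*=(-0.004213, 0.000661)  Y=(-0.190469, -0.370571)  product (0.001047, 0.001435)
  m=+5: Y*=(-0.000318, 0.000063)  Y=(-0.243683, -0.161271)  product (0.000088, 0.000036)
Total Σ_m = (0.092930, 0.000000). Multiply by 1.142397: (0.106163, 0.000000). P_5(cos γ) = 0.106163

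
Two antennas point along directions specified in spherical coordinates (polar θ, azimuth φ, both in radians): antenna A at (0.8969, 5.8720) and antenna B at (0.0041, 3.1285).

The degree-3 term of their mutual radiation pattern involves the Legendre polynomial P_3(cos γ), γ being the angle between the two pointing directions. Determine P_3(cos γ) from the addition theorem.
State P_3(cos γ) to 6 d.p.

Addition theorem: P_3(cos γ) = (4π/7) Σ_m Y*_{lm}(Ω₁) Y_{lm}(Ω₂), m = −3…3:
  m=-3: Y*=0.06587 - 0.18785j  Y=-0.00000 - 0.00000j  product -0.00000 + 0.00000j
  m=-2: Y*=0.26498 - 0.28534j  Y=0.00002 + 0.00000j  product 0.00000 - 0.00000j
  m=-1: Y*=0.21924 - 0.09560j  Y=-0.00530 - 0.00007j  product -0.00117 + 0.00049j
  m=+0: Y*=-0.24519 + 0.00000j  Y=0.74632 + 0.00000j  product -0.18299 + 0.00000j
  m=+1: Y*=-0.21924 - 0.09560j  Y=0.00530 - 0.00007j  product -0.00117 - 0.00049j
  m=+2: Y*=0.26498 + 0.28534j  Y=0.00002 - 0.00000j  product 0.00000 + 0.00000j
  m=+3: Y*=-0.06587 - 0.18785j  Y=0.00000 - 0.00000j  product -0.00000 - 0.00000j
Σ over m = -0.18532 + 0.00000j; ×(4π/7) → -0.33269 + 0.00000j. Real part: -0.332685

-0.332685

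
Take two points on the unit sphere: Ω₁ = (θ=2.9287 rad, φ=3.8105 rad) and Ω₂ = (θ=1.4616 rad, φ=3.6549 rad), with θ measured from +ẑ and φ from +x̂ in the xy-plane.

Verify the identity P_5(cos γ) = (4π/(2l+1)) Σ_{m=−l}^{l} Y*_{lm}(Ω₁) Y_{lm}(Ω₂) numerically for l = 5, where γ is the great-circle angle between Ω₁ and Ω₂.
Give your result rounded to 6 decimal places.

Term-by-term m-sum for l=5 (normalisation 4π/11 = 1.142397):
  term(m=-5) = (0.000063, 0.000062)   from Y*(Ω₁)=(0.000191, 0.000039), Y(Ω₂)=(0.378021, 0.245005)
  term(m=-4) = (-0.000363, -0.000260)   from Y*(Ω₁)=(0.002554, -0.001285), Y(Ω₂)=(-0.072455, -0.138350)
  term(m=-3) = (-0.006719, -0.003386)   from Y*(Ω₁)=(0.010469, -0.022475), Y(Ω₂)=(0.009368, -0.303334)
  term(m=-2) = (0.023121, 0.007437)   from Y*(Ω₁)=(-0.031861, -0.134270), Y(Ω₂)=(-0.091118, 0.150576)
  term(m=-1) = (0.120954, 0.018974)   from Y*(Ω₁)=(-0.360569, -0.285022), Y(Ω₂)=(-0.232051, 0.130809)
  term(m=+0) = (-0.116198, -0.000000)   from Y*(Ω₁)=(-0.643059, -0.000000), Y(Ω₂)=(0.180695, 0.000000)
  term(m=+1) = (0.120954, -0.018974)   from Y*(Ω₁)=(0.360569, -0.285022), Y(Ω₂)=(0.232051, 0.130809)
  term(m=+2) = (0.023121, -0.007437)   from Y*(Ω₁)=(-0.031861, 0.134270), Y(Ω₂)=(-0.091118, -0.150576)
  term(m=+3) = (-0.006719, 0.003386)   from Y*(Ω₁)=(-0.010469, -0.022475), Y(Ω₂)=(-0.009368, -0.303334)
  term(m=+4) = (-0.000363, 0.000260)   from Y*(Ω₁)=(0.002554, 0.001285), Y(Ω₂)=(-0.072455, 0.138350)
  term(m=+5) = (0.000063, -0.000062)   from Y*(Ω₁)=(-0.000191, 0.000039), Y(Ω₂)=(-0.378021, 0.245005)
Σ over m = (0.157913, 0.000000); ×(4π/11) → (0.180399, 0.000000). Real part: 0.180399

0.180399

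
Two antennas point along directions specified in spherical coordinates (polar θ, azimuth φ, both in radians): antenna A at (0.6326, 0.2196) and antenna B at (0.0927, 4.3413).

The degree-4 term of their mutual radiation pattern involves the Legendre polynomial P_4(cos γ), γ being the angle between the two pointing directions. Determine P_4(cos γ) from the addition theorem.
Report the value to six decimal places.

-0.304707

Term-by-term m-sum for l=4 (normalisation 4π/9 = 1.396263):
  [-4]  conj(Y_{4,-4})(Ω₁) = (0.034522, 0.041624) ; Y_{4,-4}(Ω₂) = (0.000003, 0.000032) ; Δ = (-0.000001, 0.000001)
  [-3]  conj(Y_{4,-3})(Ω₁) = (0.164975, 0.127721) ; Y_{4,-3}(Ω₂) = (0.000887, -0.000437) ; Δ = (0.000202, 0.000041)
  [-2]  conj(Y_{4,-2})(Ω₁) = (0.376053, 0.176671) ; Y_{4,-2}(Ω₂) = (-0.012549, -0.011508) ; Δ = (-0.002686, -0.006545)
  [-1]  conj(Y_{4,-1})(Ω₁) = (0.341922, 0.076317) ; Y_{4,-1}(Ω₂) = (-0.062301, 0.160108) ; Δ = (-0.033521, 0.049990)
  [+0]  conj(Y_{4,0})(Ω₁) = (-0.180450, -0.000000) ; Y_{4,0}(Ω₂) = (0.810298, 0.000000) ; Δ = (-0.146219, -0.000000)
  [+1]  conj(Y_{4,1})(Ω₁) = (-0.341922, 0.076317) ; Y_{4,1}(Ω₂) = (0.062301, 0.160108) ; Δ = (-0.033521, -0.049990)
  [+2]  conj(Y_{4,2})(Ω₁) = (0.376053, -0.176671) ; Y_{4,2}(Ω₂) = (-0.012549, 0.011508) ; Δ = (-0.002686, 0.006545)
  [+3]  conj(Y_{4,3})(Ω₁) = (-0.164975, 0.127721) ; Y_{4,3}(Ω₂) = (-0.000887, -0.000437) ; Δ = (0.000202, -0.000041)
  [+4]  conj(Y_{4,4})(Ω₁) = (0.034522, -0.041624) ; Y_{4,4}(Ω₂) = (0.000003, -0.000032) ; Δ = (-0.000001, -0.000001)
Σ over m = (-0.218230, 0.000000); ×(4π/9) → (-0.304707, 0.000000). Real part: -0.304707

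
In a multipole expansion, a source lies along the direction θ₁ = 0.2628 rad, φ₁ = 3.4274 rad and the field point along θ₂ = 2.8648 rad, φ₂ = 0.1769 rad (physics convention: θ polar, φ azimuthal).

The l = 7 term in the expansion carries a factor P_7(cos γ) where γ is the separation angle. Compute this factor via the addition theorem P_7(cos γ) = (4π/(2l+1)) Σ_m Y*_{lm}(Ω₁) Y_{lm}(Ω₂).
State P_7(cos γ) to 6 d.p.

Term-by-term m-sum for l=7 (normalisation 4π/15 = 0.837758):
  [-7]  conj(Y_{7,-7})(Ω₁) = 0.00002 - 0.00004j ; Y_{7,-7}(Ω₂) = 0.00002 - 0.00005j ; Δ = -0.00000 - 0.00000j
  [-6]  conj(Y_{7,-6})(Ω₁) = -0.00008 + 0.00055j ; Y_{7,-6}(Ω₂) = -0.00037 + 0.00065j ; Δ = -0.00000 - 0.00000j
  [-5]  conj(Y_{7,-5})(Ω₁) = -0.00068 - 0.00478j ; Y_{7,-5}(Ω₂) = 0.00391 - 0.00477j ; Δ = -0.00003 - 0.00002j
  [-4]  conj(Y_{7,-4})(Ω₁) = 0.01221 + 0.02679j ; Y_{7,-4}(Ω₂) = -0.02701 + 0.02311j ; Δ = -0.00095 - 0.00044j
  [-3]  conj(Y_{7,-3})(Ω₁) = -0.08353 - 0.09651j ; Y_{7,-3}(Ω₂) = 0.12534 - 0.07355j ; Δ = -0.01757 - 0.00595j
  [-2]  conj(Y_{7,-2})(Ω₁) = 0.31536 + 0.20285j ; Y_{7,-2}(Ω₂) = -0.37591 + 0.13884j ; Δ = -0.14671 - 0.03247j
  [-1]  conj(Y_{7,-1})(Ω₁) = -0.61008 - 0.17927j ; Y_{7,-1}(Ω₂) = 0.61819 - 0.11051j ; Δ = -0.39695 - 0.04340j
  [+0]  conj(Y_{7,0})(Ω₁) = 0.26350 + 0.00000j ; Y_{7,0}(Ω₂) = -0.19729 + 0.00000j ; Δ = -0.05199 + 0.00000j
  [+1]  conj(Y_{7,1})(Ω₁) = 0.61008 - 0.17927j ; Y_{7,1}(Ω₂) = -0.61819 - 0.11051j ; Δ = -0.39695 + 0.04340j
  [+2]  conj(Y_{7,2})(Ω₁) = 0.31536 - 0.20285j ; Y_{7,2}(Ω₂) = -0.37591 - 0.13884j ; Δ = -0.14671 + 0.03247j
  [+3]  conj(Y_{7,3})(Ω₁) = 0.08353 - 0.09651j ; Y_{7,3}(Ω₂) = -0.12534 - 0.07355j ; Δ = -0.01757 + 0.00595j
  [+4]  conj(Y_{7,4})(Ω₁) = 0.01221 - 0.02679j ; Y_{7,4}(Ω₂) = -0.02701 - 0.02311j ; Δ = -0.00095 + 0.00044j
  [+5]  conj(Y_{7,5})(Ω₁) = 0.00068 - 0.00478j ; Y_{7,5}(Ω₂) = -0.00391 - 0.00477j ; Δ = -0.00003 + 0.00002j
  [+6]  conj(Y_{7,6})(Ω₁) = -0.00008 - 0.00055j ; Y_{7,6}(Ω₂) = -0.00037 - 0.00065j ; Δ = -0.00000 + 0.00000j
  [+7]  conj(Y_{7,7})(Ω₁) = -0.00002 - 0.00004j ; Y_{7,7}(Ω₂) = -0.00002 - 0.00005j ; Δ = -0.00000 + 0.00000j
Total Σ_m = -1.17639 + 0.00000j. Multiply by 0.837758: -0.98553 + 0.00000j. P_7(cos γ) = -0.985533

-0.985533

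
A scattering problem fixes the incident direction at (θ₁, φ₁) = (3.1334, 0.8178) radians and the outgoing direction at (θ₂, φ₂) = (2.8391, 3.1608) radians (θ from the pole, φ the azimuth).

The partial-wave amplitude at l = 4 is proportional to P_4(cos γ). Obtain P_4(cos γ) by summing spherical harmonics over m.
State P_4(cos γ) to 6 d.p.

0.576804

Term-by-term m-sum for l=4 (normalisation 4π/9 = 1.396263):
  m=-4: Y*=(-0.000000, -0.000000)  Y=(0.003475, -0.000268)  product (-0.000000, -0.000000)
  m=-3: Y*=(0.000001, -0.000000)  Y=(0.031536, -0.001819)  product (0.000000, -0.000000)
  m=-2: Y*=(-0.000009, 0.000134)  Y=(0.159563, -0.006133)  product (-0.000001, 0.000022)
  m=-1: Y*=(-0.010600, -0.011310)  Y=(0.454479, -0.008730)  product (-0.004916, -0.005048)
  m=+0: Y*=(0.846000, -0.000000)  Y=(0.499927, 0.000000)  product (0.422939, 0.000000)
  m=+1: Y*=(0.010600, -0.011310)  Y=(-0.454479, -0.008730)  product (-0.004916, 0.005048)
  m=+2: Y*=(-0.000009, -0.000134)  Y=(0.159563, 0.006133)  product (-0.000001, -0.000022)
  m=+3: Y*=(-0.000001, -0.000000)  Y=(-0.031536, -0.001819)  product (0.000000, 0.000000)
  m=+4: Y*=(-0.000000, 0.000000)  Y=(0.003475, 0.000268)  product (-0.000000, 0.000000)
Accumulated sum (0.413105, 0.000000); after 4π/(2l+1) scaling, (0.576804, 0.000000) ⇒ P_4 = 0.576804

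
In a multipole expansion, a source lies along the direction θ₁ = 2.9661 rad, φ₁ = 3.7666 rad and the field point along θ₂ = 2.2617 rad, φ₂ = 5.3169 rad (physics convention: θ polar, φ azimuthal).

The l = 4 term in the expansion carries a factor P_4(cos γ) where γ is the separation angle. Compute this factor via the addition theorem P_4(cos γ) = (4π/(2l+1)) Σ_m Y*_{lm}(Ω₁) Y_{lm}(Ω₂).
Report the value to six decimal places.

Expand P_4 via completeness: Σ_{m} conj(Y_{4,m}) at Ω₁ times Y_{4,m} at Ω₂ —
  term(m=-4) = +0.000064+0.000005i   from Y*(Ω₁)=-0.000329+0.000246i, Y(Ω₂)=-0.116996-0.103350i
  term(m=-3) = -0.000147+0.002390i   from Y*(Ω₁)=-0.001965+0.006258i, Y(Ω₂)=+0.354383-0.087752i
  term(m=-2) = -0.021583-0.000885i   from Y*(Ω₁)=+0.018606+0.055997i, Y(Ω₂)=-0.129565+0.342374i
  term(m=-1) = -0.000231+0.011269i   from Y*(Ω₁)=+0.249745+0.180190i, Y(Ω₂)=+0.020802+0.030113i
  term(m=+0) = -0.260056+0.000000i   from Y*(Ω₁)=+0.720739-0.000000i, Y(Ω₂)=-0.360818+0.000000i
  term(m=+1) = -0.000231-0.011269i   from Y*(Ω₁)=-0.249745+0.180190i, Y(Ω₂)=-0.020802+0.030113i
  term(m=+2) = -0.021583+0.000885i   from Y*(Ω₁)=+0.018606-0.055997i, Y(Ω₂)=-0.129565-0.342374i
  term(m=+3) = -0.000147-0.002390i   from Y*(Ω₁)=+0.001965+0.006258i, Y(Ω₂)=-0.354383-0.087752i
  term(m=+4) = +0.000064-0.000005i   from Y*(Ω₁)=-0.000329-0.000246i, Y(Ω₂)=-0.116996+0.103350i
Σ over m = -0.303849+0.000000i; ×(4π/9) → -0.424254+0.000000i. Real part: -0.424254

-0.424254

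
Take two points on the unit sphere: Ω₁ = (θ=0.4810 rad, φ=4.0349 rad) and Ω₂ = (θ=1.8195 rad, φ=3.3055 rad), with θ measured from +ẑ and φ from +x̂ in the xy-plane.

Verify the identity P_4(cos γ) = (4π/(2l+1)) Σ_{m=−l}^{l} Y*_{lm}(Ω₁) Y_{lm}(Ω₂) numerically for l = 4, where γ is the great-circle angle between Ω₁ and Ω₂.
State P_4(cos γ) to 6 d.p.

0.325231

Addition theorem: P_4(cos γ) = (4π/9) Σ_m Y*_{lm}(Ω₁) Y_{lm}(Ω₂), m = −4…4:
  m=-4: Y*=(-0.018418, -0.008483)  Y=(0.309561, -0.238091)  product (-0.007721, 0.001759)
  m=-3: Y*=(0.098392, -0.048953)  Y=(0.247288, -0.132448)  product (0.017847, -0.025137)
  m=-2: Y*=(-0.069030, 0.314871)  Y=(-0.171336, 0.058269)  product (-0.006520, -0.057971)
  m=-1: Y*=(-0.304280, -0.378215)  Y=(-0.286834, 0.047440)  product (0.105220, 0.094050)
  m=+0: Y*=(0.110161, -0.000000)  Y=(0.138666, 0.000000)  product (0.015276, 0.000000)
  m=+1: Y*=(0.304280, -0.378215)  Y=(0.286834, 0.047440)  product (0.105220, -0.094050)
  m=+2: Y*=(-0.069030, -0.314871)  Y=(-0.171336, -0.058269)  product (-0.006520, 0.057971)
  m=+3: Y*=(-0.098392, -0.048953)  Y=(-0.247288, -0.132448)  product (0.017847, 0.025137)
  m=+4: Y*=(-0.018418, 0.008483)  Y=(0.309561, 0.238091)  product (-0.007721, -0.001759)
Accumulated sum (0.232929, 0.000000); after 4π/(2l+1) scaling, (0.325231, 0.000000) ⇒ P_4 = 0.325231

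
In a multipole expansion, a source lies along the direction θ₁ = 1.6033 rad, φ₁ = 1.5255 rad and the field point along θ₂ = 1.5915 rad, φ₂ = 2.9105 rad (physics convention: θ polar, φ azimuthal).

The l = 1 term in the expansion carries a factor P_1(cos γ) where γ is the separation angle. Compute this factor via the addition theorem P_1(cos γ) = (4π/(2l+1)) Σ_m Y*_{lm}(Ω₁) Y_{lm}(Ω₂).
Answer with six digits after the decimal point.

0.185265

Summing Y*_{l m}(θ₁,φ₁)·Y_{l m}(θ₂,φ₂) over m ∈ [−1, 1]; prefactor 4π/(2·1+1) = 4.188790:
  m=-1: Y*=+0.015636+0.344957i  Y=-0.336238-0.079115i  product +0.022034-0.117225i
  m=+0: Y*=-0.015879-0.000000i  Y=-0.010115+0.000000i  product +0.000161+0.000000i
  m=+1: Y*=-0.015636+0.344957i  Y=+0.336238-0.079115i  product +0.022034+0.117225i
Σ over m = +0.044229+0.000000i; ×(4π/3) → +0.185265+0.000000i. Real part: 0.185265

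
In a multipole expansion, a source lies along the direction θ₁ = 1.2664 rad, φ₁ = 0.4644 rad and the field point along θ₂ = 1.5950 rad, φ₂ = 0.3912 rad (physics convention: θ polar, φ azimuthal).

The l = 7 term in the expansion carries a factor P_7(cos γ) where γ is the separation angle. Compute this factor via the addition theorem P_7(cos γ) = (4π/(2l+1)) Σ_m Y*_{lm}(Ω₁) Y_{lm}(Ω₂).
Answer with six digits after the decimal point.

Summing Y*_{l m}(θ₁,φ₁)·Y_{l m}(θ₂,φ₂) over m ∈ [−7, 7]; prefactor 4π/(2·7+1) = 0.837758:
  [-7]  conj(Y_{7,-7})(Ω₁) = (-0.357551, -0.039203) ; Y_{7,-7}(Ω₂) = (-0.459001, -0.195792) ; Δ = (0.156440, 0.088000)
  [-6]  conj(Y_{7,-6})(Ω₁) = (-0.396420, 0.147042) ; Y_{7,-6}(Ω₂) = (0.031673, 0.032248) ; Δ = (-0.017298, -0.008126)
  [-5]  conj(Y_{7,-5})(Ω₁) = (-0.033211, 0.035564) ; Y_{7,-5}(Ω₂) = (0.136623, 0.336958) ; Δ = (-0.016521, -0.006332)
  [-4]  conj(Y_{7,-4})(Ω₁) = (0.094440, -0.320206) ; Y_{7,-4}(Ω₂) = (0.000318, -0.053083) ; Δ = (-0.016967, -0.005115)
  [-3]  conj(Y_{7,-3})(Ω₁) = (-0.030122, -0.167823) ; Y_{7,-3}(Ω₂) = (0.126627, -0.301857) ; Δ = (-0.054473, -0.012158)
  [-2]  conj(Y_{7,-2})(Ω₁) = (0.160310, 0.214418) ; Y_{7,-2}(Ω₂) = (-0.040086, 0.039846) ; Δ = (-0.014970, -0.002207)
  [-1]  conj(Y_{7,-1})(Ω₁) = (0.187625, 0.093989) ; Y_{7,-1}(Ω₂) = (-0.290499, 0.119819) ; Δ = (-0.065766, -0.004823)
  [+0]  conj(Y_{7,0})(Ω₁) = (-0.245277, -0.000000) ; Y_{7,0}(Ω₂) = (0.057535, 0.000000) ; Δ = (-0.014112, -0.000000)
  [+1]  conj(Y_{7,1})(Ω₁) = (-0.187625, 0.093989) ; Y_{7,1}(Ω₂) = (0.290499, 0.119819) ; Δ = (-0.065766, 0.004823)
  [+2]  conj(Y_{7,2})(Ω₁) = (0.160310, -0.214418) ; Y_{7,2}(Ω₂) = (-0.040086, -0.039846) ; Δ = (-0.014970, 0.002207)
  [+3]  conj(Y_{7,3})(Ω₁) = (0.030122, -0.167823) ; Y_{7,3}(Ω₂) = (-0.126627, -0.301857) ; Δ = (-0.054473, 0.012158)
  [+4]  conj(Y_{7,4})(Ω₁) = (0.094440, 0.320206) ; Y_{7,4}(Ω₂) = (0.000318, 0.053083) ; Δ = (-0.016967, 0.005115)
  [+5]  conj(Y_{7,5})(Ω₁) = (0.033211, 0.035564) ; Y_{7,5}(Ω₂) = (-0.136623, 0.336958) ; Δ = (-0.016521, 0.006332)
  [+6]  conj(Y_{7,6})(Ω₁) = (-0.396420, -0.147042) ; Y_{7,6}(Ω₂) = (0.031673, -0.032248) ; Δ = (-0.017298, 0.008126)
  [+7]  conj(Y_{7,7})(Ω₁) = (0.357551, -0.039203) ; Y_{7,7}(Ω₂) = (0.459001, -0.195792) ; Δ = (0.156440, -0.088000)
Accumulated sum (-0.073221, 0.000000); after 4π/(2l+1) scaling, (-0.061341, 0.000000) ⇒ P_7 = -0.061341

-0.061341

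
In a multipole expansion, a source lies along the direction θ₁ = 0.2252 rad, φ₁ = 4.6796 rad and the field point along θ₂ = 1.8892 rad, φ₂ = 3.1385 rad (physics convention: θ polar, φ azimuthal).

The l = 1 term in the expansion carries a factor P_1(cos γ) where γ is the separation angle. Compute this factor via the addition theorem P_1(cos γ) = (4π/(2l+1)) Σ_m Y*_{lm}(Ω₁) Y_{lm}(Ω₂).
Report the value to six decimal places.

Summing Y*_{l m}(θ₁,φ₁)·Y_{l m}(θ₂,φ₂) over m ∈ [−1, 1]; prefactor 4π/(2·1+1) = 4.188790:
  m=-1: -0.002529-0.077108i × -0.328127-0.001015i = +0.000752+0.025304i  (running Σ = +0.000752+0.025304i)
  m=0: +0.476265-0.000000i × -0.152957+0.000000i = -0.072848+0.000000i  (running Σ = -0.072097+0.025304i)
  m=1: +0.002529-0.077108i × +0.328127-0.001015i = +0.000752-0.025304i  (running Σ = -0.071345+0.000000i)
Σ over m = -0.071345+0.000000i; ×(4π/3) → -0.298849+0.000000i. Real part: -0.298849

-0.298849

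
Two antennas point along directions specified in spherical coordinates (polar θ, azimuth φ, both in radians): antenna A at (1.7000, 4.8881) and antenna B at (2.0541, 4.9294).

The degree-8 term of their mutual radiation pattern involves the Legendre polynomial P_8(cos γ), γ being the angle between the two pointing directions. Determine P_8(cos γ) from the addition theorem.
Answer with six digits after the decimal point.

-0.272907

Addition theorem: P_8(cos γ) = (4π/17) Σ_m Y*_{lm}(Ω₁) Y_{lm}(Ω₂), m = −8…8:
  term(m=-8) = (0.088813, -0.030460)   from Y*(Ω₁)=(0.079229, 0.475490), Y(Ω₂)=(-0.032049, -0.192122)
  term(m=-7) = (0.098186, -0.029204)   from Y*(Ω₁)=(0.236114, -0.083740), Y(Ω₂)=(0.408343, 0.021138)
  term(m=-6) = (-0.105882, 0.026788)   from Y*(Ω₁)=(0.132770, 0.233764), Y(Ω₂)=(-0.107865, 0.391680)
  term(m=-5) = (-0.013315, 0.002789)   from Y*(Ω₁)=(0.212784, -0.176421), Y(Ω₂)=(-0.043525, -0.022978)
  term(m=-4) = (-0.062301, 0.010387)   from Y*(Ω₁)=(0.146350, 0.123982), Y(Ω₂)=(-0.212829, 0.251272)
  term(m=-3) = (-0.063005, 0.007847)   from Y*(Ω₁)=(0.142395, -0.244635), Y(Ω₂)=(-0.135932, -0.178426)
  term(m=-2) = (-0.035232, 0.002917)   from Y*(Ω₁)=(0.146202, 0.053603), Y(Ω₂)=(-0.205977, 0.095470)
  term(m=-1) = (-0.078112, 0.003228)   from Y*(Ω₁)=(0.049738, -0.280145), Y(Ω₂)=(-0.059160, -0.268322)
  term(m=+0) = (-0.027497, 0.000000)   from Y*(Ω₁)=(0.144827, -0.000000), Y(Ω₂)=(-0.189863, 0.000000)
  term(m=+1) = (-0.078112, -0.003228)   from Y*(Ω₁)=(-0.049738, -0.280145), Y(Ω₂)=(0.059160, -0.268322)
  term(m=+2) = (-0.035232, -0.002917)   from Y*(Ω₁)=(0.146202, -0.053603), Y(Ω₂)=(-0.205977, -0.095470)
  term(m=+3) = (-0.063005, -0.007847)   from Y*(Ω₁)=(-0.142395, -0.244635), Y(Ω₂)=(0.135932, -0.178426)
  term(m=+4) = (-0.062301, -0.010387)   from Y*(Ω₁)=(0.146350, -0.123982), Y(Ω₂)=(-0.212829, -0.251272)
  term(m=+5) = (-0.013315, -0.002789)   from Y*(Ω₁)=(-0.212784, -0.176421), Y(Ω₂)=(0.043525, -0.022978)
  term(m=+6) = (-0.105882, -0.026788)   from Y*(Ω₁)=(0.132770, -0.233764), Y(Ω₂)=(-0.107865, -0.391680)
  term(m=+7) = (0.098186, 0.029204)   from Y*(Ω₁)=(-0.236114, -0.083740), Y(Ω₂)=(-0.408343, 0.021138)
  term(m=+8) = (0.088813, 0.030460)   from Y*(Ω₁)=(0.079229, -0.475490), Y(Ω₂)=(-0.032049, 0.192122)
Accumulated sum (-0.369194, 0.000000); after 4π/(2l+1) scaling, (-0.272907, 0.000000) ⇒ P_8 = -0.272907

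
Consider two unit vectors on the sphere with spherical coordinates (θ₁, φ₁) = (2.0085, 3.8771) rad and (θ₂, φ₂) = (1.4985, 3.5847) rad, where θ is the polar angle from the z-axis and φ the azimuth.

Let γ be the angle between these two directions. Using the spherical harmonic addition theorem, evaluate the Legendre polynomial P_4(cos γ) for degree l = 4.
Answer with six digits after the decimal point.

Term-by-term m-sum for l=4 (normalisation 4π/9 = 1.396263):
  [-4]  conj(Y_{4,-4})(Ω₁) = -0.29190 + 0.05904j ; Y_{4,-4}(Ω₂) = -0.08770 - 0.42905j ; Δ = 0.05093 + 0.12006j
  [-3]  conj(Y_{4,-3})(Ω₁) = -0.23406 + 0.31718j ; Y_{4,-3}(Ω₂) = -0.02145 + 0.08710j ; Δ = -0.02261 - 0.02719j
  [-2]  conj(Y_{4,-2})(Ω₁) = 0.00704 + 0.07034j ; Y_{4,-2}(Ω₂) = -0.20275 + 0.24838j ; Δ = -0.01890 - 0.01251j
  [-1]  conj(Y_{4,-1})(Ω₁) = -0.23465 - 0.21233j ; Y_{4,-1}(Ω₂) = 0.09125 - 0.04331j ; Δ = -0.03061 - 0.00921j
  [+0]  conj(Y_{4,0})(Ω₁) = -0.13329 + 0.00000j ; Y_{4,0}(Ω₂) = 0.30090 + 0.00000j ; Δ = -0.04011 + 0.00000j
  [+1]  conj(Y_{4,1})(Ω₁) = 0.23465 - 0.21233j ; Y_{4,1}(Ω₂) = -0.09125 - 0.04331j ; Δ = -0.03061 + 0.00921j
  [+2]  conj(Y_{4,2})(Ω₁) = 0.00704 - 0.07034j ; Y_{4,2}(Ω₂) = -0.20275 - 0.24838j ; Δ = -0.01890 + 0.01251j
  [+3]  conj(Y_{4,3})(Ω₁) = 0.23406 + 0.31718j ; Y_{4,3}(Ω₂) = 0.02145 + 0.08710j ; Δ = -0.02261 + 0.02719j
  [+4]  conj(Y_{4,4})(Ω₁) = -0.29190 - 0.05904j ; Y_{4,4}(Ω₂) = -0.08770 + 0.42905j ; Δ = 0.05093 - 0.12006j
Accumulated sum -0.08247 + 0.00000j; after 4π/(2l+1) scaling, -0.11515 + 0.00000j ⇒ P_4 = -0.115153

-0.115153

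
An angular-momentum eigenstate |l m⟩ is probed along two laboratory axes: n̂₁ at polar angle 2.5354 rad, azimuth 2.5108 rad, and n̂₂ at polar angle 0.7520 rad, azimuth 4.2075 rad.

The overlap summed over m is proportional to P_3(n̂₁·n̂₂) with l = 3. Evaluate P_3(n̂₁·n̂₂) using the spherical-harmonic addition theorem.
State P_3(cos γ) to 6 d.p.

0.289988

Summing Y*_{l m}(θ₁,φ₁)·Y_{l m}(θ₂,φ₂) over m ∈ [−3, 3]; prefactor 4π/(2·3+1) = 1.795196:
  m=-3: Y*=(0.024389, 0.073207)  Y=(0.132782, -0.007461)  product (0.003785, 0.009539)
  m=-2: Y*=(-0.082965, 0.259704)  Y=(-0.185303, -0.294894)  product (0.091959, -0.023658)
  m=-1: Y*=(-0.353445, 0.258131)  Y=(-0.177998, 0.322071)  product (-0.020224, -0.159781)
  m=+0: Y*=(-0.115610, -0.000000)  Y=(-0.090792, 0.000000)  product (0.010496, 0.000000)
  m=+1: Y*=(0.353445, 0.258131)  Y=(0.177998, 0.322071)  product (-0.020224, 0.159781)
  m=+2: Y*=(-0.082965, -0.259704)  Y=(-0.185303, 0.294894)  product (0.091959, 0.023658)
  m=+3: Y*=(-0.024389, 0.073207)  Y=(-0.132782, -0.007461)  product (0.003785, -0.009539)
Accumulated sum (0.161535, 0.000000); after 4π/(2l+1) scaling, (0.289988, 0.000000) ⇒ P_3 = 0.289988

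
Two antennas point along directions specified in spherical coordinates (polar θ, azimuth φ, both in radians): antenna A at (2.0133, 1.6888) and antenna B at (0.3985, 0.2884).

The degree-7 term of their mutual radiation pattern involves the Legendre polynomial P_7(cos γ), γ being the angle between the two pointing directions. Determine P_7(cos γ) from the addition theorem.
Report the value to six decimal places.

0.162327

Expand P_7 via completeness: Σ_{m} conj(Y_{7,m}) at Ω₁ times Y_{7,m} at Ω₂ —
  m=-7: Y*=0.18094 - 0.16681j  Y=-0.00029 - 0.00060j  product -0.00015 - 0.00006j
  m=-6: Y*=0.33146 + 0.28376j  Y=-0.00094 - 0.00581j  product 0.00134 - 0.00219j
  m=-5: Y*=-0.17024 + 0.25425j  Y=0.00416 - 0.03215j  product 0.00747 + 0.00653j
  m=-4: Y*=0.11504 + 0.05873j  Y=0.04997 - 0.11275j  product 0.01237 - 0.01004j
  m=-3: Y*=-0.12153 + 0.32884j  Y=0.21008 - 0.24660j  product 0.05556 + 0.09905j
  m=-2: Y*=-0.01924 - 0.00463j  Y=0.45028 - 0.29296j  product -0.01002 + 0.00355j
  m=-1: Y*=-0.03912 + 0.32993j  Y=0.36699 - 0.10888j  product 0.02157 + 0.12534j
  m=+0: Y*=-0.06151 + 0.00000j  Y=-0.28452 + 0.00000j  product 0.01750 + 0.00000j
  m=+1: Y*=0.03912 + 0.32993j  Y=-0.36699 - 0.10888j  product 0.02157 - 0.12534j
  m=+2: Y*=-0.01924 + 0.00463j  Y=0.45028 + 0.29296j  product -0.01002 - 0.00355j
  m=+3: Y*=0.12153 + 0.32884j  Y=-0.21008 - 0.24660j  product 0.05556 - 0.09905j
  m=+4: Y*=0.11504 - 0.05873j  Y=0.04997 + 0.11275j  product 0.01237 + 0.01004j
  m=+5: Y*=0.17024 + 0.25425j  Y=-0.00416 - 0.03215j  product 0.00747 - 0.00653j
  m=+6: Y*=0.33146 - 0.28376j  Y=-0.00094 + 0.00581j  product 0.00134 + 0.00219j
  m=+7: Y*=-0.18094 - 0.16681j  Y=0.00029 - 0.00060j  product -0.00015 + 0.00006j
Accumulated sum 0.19376 + 0.00000j; after 4π/(2l+1) scaling, 0.16233 + 0.00000j ⇒ P_7 = 0.162327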